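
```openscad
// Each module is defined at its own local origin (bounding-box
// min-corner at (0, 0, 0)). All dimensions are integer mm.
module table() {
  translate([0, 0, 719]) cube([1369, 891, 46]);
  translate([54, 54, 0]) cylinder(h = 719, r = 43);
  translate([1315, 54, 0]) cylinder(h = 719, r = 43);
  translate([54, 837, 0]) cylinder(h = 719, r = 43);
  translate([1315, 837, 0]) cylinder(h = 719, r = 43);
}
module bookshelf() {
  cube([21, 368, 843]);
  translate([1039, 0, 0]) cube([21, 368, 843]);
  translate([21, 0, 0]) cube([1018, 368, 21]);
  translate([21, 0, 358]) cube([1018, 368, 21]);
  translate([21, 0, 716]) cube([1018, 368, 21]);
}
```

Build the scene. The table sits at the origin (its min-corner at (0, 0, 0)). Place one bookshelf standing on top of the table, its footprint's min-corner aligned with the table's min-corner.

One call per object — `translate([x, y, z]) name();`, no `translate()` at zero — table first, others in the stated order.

table();
translate([0, 0, 765]) bookshelf();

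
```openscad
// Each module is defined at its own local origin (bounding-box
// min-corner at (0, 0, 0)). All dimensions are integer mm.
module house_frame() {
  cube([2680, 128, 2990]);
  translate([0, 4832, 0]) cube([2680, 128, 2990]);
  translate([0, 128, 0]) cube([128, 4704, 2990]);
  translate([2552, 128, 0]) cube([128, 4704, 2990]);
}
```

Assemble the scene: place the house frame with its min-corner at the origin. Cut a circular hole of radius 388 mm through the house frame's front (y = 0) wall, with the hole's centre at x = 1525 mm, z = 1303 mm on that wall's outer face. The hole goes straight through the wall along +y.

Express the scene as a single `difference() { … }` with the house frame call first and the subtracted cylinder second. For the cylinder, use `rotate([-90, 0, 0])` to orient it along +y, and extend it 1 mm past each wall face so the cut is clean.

difference() {
  house_frame();
  translate([1525, -1, 1303]) rotate([-90, 0, 0]) cylinder(h = 130, r = 388);
}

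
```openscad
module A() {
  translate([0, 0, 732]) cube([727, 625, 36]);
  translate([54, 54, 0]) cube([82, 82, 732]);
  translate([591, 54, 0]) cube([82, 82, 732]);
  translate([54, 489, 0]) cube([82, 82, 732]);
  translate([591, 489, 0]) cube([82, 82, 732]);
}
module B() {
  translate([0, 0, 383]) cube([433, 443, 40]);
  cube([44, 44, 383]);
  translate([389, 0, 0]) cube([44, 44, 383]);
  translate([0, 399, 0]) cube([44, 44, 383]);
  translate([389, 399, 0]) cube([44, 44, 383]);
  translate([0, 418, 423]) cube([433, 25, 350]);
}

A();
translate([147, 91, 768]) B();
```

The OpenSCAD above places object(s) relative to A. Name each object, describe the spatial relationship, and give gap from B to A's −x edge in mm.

A is a table. B is a chair. The chair is on top of the table, centred. The gap from the chair to the table's −x edge is 147 mm.

The chair's min-x is at 147; the table's min-x is 0; gap = 147 mm.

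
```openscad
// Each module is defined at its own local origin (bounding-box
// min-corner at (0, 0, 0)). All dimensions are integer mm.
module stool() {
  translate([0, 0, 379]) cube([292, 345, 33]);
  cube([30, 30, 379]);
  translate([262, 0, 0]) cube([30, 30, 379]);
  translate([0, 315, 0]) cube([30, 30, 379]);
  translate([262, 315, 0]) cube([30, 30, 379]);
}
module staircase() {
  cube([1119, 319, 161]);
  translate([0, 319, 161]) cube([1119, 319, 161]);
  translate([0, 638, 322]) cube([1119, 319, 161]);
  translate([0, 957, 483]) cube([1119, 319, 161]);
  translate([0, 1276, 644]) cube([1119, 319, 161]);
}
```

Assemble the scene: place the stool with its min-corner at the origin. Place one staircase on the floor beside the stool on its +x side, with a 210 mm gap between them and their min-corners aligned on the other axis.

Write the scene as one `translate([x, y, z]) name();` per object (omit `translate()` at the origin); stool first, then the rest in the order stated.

stool();
translate([502, 0, 0]) staircase();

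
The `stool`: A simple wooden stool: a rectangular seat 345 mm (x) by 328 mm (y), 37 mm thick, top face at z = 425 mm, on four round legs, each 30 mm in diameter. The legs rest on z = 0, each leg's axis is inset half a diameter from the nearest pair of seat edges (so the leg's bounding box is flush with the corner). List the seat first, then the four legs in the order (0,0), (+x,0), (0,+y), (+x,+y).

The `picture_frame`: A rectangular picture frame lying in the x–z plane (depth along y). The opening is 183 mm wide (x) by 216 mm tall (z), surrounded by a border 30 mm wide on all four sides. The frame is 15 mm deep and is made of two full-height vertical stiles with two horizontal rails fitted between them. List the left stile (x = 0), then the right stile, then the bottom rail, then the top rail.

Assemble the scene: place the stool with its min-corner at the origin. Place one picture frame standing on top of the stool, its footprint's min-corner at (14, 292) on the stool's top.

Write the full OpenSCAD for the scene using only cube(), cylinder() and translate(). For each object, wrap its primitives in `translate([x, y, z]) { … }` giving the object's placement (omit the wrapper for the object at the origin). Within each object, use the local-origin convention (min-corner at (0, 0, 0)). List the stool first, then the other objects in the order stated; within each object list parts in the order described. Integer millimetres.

translate([0, 0, 388]) cube([345, 328, 37]);
translate([15, 15, 0]) cylinder(h = 388, r = 15);
translate([330, 15, 0]) cylinder(h = 388, r = 15);
translate([15, 313, 0]) cylinder(h = 388, r = 15);
translate([330, 313, 0]) cylinder(h = 388, r = 15);
translate([14, 292, 425]) {
  cube([30, 15, 276]);
  translate([213, 0, 0]) cube([30, 15, 276]);
  translate([30, 0, 0]) cube([183, 15, 30]);
  translate([30, 0, 246]) cube([183, 15, 30]);
}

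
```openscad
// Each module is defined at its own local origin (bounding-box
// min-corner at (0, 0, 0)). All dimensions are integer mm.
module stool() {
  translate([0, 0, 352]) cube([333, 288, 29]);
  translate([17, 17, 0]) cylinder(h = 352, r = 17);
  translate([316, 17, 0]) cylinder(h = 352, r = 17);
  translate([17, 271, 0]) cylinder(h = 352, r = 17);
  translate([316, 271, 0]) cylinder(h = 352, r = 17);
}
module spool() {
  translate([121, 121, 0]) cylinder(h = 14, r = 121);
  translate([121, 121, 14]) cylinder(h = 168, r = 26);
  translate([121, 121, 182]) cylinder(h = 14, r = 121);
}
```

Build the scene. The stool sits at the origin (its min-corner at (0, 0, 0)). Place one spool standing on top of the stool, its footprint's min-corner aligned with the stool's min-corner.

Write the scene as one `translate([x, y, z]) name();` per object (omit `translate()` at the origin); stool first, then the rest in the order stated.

stool();
translate([0, 0, 381]) spool();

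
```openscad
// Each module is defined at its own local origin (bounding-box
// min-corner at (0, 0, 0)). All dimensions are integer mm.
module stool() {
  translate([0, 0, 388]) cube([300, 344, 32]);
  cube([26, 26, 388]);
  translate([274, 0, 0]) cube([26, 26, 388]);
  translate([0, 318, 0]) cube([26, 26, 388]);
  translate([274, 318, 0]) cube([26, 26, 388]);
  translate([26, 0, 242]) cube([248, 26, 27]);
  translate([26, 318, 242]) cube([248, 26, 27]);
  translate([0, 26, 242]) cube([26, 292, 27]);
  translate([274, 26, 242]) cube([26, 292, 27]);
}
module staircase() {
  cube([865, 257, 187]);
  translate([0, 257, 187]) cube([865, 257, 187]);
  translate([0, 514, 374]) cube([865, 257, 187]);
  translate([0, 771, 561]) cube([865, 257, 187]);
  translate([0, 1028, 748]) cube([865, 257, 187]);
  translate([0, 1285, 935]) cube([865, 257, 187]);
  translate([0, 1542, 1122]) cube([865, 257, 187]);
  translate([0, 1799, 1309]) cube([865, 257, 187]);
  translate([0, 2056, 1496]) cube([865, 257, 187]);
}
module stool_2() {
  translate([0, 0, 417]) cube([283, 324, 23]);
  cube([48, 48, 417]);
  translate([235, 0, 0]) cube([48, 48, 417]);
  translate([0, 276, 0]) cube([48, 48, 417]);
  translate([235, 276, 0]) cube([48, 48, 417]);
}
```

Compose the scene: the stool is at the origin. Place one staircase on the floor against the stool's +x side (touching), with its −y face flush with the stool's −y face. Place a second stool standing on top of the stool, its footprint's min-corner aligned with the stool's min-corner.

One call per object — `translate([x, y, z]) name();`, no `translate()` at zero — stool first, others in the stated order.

stool();
translate([300, 0, 0]) staircase();
translate([0, 0, 420]) stool_2();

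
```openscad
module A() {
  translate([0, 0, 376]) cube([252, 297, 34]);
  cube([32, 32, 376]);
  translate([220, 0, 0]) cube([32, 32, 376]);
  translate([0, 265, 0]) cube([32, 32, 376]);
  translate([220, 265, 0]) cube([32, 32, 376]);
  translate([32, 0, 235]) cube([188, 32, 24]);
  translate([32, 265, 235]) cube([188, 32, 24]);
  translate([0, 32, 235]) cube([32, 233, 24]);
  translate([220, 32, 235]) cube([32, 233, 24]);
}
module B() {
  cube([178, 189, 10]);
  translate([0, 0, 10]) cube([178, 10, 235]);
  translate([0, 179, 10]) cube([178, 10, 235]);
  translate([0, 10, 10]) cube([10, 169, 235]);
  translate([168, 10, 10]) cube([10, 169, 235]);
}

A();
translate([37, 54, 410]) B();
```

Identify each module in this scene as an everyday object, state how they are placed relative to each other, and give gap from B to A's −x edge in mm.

The open box's min-x is at 37; the stool's min-x is 0; gap = 37 mm.

A is a stool. B is an open box. The open box is on top of the stool, centred. The gap from the open box to the stool's −x edge is 37 mm.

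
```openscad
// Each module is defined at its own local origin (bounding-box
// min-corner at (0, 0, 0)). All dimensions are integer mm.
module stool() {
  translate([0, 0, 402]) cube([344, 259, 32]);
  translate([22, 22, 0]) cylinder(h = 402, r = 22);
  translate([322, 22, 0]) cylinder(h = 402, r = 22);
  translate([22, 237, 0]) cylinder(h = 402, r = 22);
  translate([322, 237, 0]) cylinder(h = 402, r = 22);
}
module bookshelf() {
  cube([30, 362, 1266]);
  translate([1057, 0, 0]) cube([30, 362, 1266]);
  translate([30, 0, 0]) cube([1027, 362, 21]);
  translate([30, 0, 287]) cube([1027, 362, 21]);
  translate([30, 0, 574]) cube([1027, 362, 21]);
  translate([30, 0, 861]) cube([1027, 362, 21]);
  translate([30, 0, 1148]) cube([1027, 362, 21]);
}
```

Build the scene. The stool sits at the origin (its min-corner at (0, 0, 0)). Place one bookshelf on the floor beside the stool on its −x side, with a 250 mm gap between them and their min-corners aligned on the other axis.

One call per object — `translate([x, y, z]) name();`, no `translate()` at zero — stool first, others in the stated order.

stool();
translate([-1337, 0, 0]) bookshelf();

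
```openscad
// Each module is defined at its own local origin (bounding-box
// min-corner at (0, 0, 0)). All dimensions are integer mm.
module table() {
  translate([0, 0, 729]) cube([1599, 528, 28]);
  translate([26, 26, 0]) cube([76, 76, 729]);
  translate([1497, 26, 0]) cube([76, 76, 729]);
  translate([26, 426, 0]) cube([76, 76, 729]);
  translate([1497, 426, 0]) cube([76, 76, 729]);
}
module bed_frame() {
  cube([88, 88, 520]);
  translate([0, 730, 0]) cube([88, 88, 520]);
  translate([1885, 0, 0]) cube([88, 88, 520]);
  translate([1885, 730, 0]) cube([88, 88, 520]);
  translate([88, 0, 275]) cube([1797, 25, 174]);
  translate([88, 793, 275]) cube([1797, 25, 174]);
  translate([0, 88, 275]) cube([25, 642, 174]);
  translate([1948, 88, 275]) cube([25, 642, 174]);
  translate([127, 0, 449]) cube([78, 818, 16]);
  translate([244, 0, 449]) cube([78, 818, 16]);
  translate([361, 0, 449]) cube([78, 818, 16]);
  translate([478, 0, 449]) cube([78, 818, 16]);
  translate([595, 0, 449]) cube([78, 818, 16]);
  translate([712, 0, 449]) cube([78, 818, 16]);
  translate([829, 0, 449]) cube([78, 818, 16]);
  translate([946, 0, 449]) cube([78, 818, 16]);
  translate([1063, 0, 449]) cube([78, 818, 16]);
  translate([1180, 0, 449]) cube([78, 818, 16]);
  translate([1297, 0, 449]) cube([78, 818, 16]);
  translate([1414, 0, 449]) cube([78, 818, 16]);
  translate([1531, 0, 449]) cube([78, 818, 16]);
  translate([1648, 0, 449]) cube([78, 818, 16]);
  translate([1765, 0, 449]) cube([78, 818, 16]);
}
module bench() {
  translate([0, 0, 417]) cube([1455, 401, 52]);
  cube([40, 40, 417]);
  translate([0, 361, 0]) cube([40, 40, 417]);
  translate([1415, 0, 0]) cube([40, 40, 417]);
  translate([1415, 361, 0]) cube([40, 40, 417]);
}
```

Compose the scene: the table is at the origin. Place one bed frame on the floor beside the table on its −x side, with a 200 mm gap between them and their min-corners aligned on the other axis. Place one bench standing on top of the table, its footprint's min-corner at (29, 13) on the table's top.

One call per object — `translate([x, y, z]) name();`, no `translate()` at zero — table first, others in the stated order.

table();
translate([-2173, 0, 0]) bed_frame();
translate([29, 13, 757]) bench();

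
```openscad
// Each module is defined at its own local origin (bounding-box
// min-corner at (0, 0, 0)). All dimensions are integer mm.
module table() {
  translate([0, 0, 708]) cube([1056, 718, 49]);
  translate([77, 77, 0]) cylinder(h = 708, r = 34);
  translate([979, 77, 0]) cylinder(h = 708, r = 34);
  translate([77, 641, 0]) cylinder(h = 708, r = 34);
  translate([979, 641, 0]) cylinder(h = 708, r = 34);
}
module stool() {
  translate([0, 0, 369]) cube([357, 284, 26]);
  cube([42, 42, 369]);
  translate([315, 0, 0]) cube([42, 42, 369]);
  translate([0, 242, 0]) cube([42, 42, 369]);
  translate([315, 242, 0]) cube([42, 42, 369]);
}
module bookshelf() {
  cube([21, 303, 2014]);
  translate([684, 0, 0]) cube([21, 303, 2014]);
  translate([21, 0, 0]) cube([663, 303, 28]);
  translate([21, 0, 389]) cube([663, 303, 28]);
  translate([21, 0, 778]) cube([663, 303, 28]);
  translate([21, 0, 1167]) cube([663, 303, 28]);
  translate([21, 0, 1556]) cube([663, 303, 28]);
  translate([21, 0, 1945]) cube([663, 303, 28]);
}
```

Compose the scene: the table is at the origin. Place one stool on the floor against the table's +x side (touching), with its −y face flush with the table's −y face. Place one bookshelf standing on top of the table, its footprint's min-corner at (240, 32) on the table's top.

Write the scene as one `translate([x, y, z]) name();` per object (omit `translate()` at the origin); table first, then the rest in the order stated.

table();
translate([1056, 0, 0]) stool();
translate([240, 32, 757]) bookshelf();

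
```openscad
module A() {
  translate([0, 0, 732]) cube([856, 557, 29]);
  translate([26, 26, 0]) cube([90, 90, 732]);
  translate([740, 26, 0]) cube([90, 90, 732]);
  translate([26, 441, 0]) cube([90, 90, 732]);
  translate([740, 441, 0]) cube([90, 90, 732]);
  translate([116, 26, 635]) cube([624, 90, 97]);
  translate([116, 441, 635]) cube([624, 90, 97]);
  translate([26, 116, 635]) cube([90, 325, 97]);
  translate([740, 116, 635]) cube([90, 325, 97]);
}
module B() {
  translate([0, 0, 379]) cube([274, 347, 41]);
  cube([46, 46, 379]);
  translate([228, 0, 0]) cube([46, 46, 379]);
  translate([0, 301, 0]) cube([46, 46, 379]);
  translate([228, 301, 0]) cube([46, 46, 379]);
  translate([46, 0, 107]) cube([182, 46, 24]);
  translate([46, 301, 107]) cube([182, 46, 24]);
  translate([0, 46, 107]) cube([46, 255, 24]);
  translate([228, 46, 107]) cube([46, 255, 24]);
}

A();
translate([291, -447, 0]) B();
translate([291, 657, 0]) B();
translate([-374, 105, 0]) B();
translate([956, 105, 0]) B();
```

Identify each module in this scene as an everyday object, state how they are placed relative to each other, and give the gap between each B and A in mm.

Each stool's nearest face is 100 mm from the table's bounding box.

A is a table. B is a stool. Four stools sit around the table at the −y, +y, −x, +x sides. The gap between each stool and the table is 100 mm.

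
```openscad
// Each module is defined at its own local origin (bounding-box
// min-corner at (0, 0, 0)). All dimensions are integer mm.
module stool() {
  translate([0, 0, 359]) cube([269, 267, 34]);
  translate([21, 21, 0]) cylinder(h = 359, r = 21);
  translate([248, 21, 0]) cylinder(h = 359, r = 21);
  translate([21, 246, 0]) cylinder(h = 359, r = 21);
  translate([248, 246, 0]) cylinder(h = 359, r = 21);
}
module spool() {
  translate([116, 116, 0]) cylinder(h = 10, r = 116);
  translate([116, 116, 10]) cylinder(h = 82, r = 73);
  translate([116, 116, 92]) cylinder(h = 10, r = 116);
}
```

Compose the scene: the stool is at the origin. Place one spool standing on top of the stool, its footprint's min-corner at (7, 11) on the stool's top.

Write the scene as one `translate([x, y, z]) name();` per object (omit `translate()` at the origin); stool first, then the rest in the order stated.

stool();
translate([7, 11, 393]) spool();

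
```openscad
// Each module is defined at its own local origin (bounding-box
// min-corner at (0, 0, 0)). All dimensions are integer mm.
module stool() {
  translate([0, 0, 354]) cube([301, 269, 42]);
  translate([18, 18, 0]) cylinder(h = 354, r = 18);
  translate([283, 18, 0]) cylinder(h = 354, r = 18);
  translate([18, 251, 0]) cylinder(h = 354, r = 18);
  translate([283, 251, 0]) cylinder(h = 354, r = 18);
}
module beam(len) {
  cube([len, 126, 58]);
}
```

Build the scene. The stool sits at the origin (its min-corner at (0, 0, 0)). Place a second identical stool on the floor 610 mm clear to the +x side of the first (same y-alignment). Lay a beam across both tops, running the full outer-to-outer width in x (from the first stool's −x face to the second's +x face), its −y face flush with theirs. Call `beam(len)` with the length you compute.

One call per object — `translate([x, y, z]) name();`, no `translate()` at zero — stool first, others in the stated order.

stool();
translate([911, 0, 0]) stool();
translate([0, 0, 396]) beam(1212);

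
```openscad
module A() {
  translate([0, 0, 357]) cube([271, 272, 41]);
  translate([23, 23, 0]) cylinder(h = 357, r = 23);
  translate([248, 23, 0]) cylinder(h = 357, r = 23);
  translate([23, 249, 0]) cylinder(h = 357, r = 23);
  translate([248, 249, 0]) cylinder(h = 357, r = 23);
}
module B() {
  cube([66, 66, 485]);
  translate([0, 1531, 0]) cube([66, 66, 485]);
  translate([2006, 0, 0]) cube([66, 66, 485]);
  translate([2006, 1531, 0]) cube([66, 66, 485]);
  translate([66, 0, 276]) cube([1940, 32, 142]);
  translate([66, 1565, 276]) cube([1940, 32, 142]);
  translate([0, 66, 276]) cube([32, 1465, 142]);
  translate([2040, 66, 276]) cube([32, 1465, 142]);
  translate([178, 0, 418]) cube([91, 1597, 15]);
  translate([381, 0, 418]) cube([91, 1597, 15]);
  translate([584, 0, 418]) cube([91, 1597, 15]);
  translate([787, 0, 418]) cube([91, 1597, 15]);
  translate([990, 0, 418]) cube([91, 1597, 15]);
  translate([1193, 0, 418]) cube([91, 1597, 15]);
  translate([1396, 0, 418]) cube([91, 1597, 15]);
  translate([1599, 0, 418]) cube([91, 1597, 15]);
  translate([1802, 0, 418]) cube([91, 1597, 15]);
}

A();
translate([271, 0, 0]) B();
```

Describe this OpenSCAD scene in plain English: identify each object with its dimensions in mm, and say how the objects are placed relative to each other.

A is a simple wooden stool: a rectangular seat 271 mm (x) by 272 mm (y), 41 mm thick, top face at z = 398 mm, on four round legs, each 46 mm in diameter. The legs rest on z = 0, each leg's axis is inset half a diameter from the nearest pair of seat edges (so the leg's bounding box is flush with the corner).

B is a bed frame 2072 mm long (x) by 1597 mm wide (y). Four 66×66 mm corner posts, 485 mm tall, at the corners of the footprint. Four rails of 32 mm thickness and 142 mm height run between adjacent posts with their undersides at z = 276 mm, their outer faces flush with the outside of the frame (the two x-running rails run between the posts' inner faces; the two y-running rails run between the posts' inner faces). 9 slats, each 91 mm wide (x) and 15 mm thick, lie across the top of the two x-running rails, running the full 1597 mm width of the frame in y; the slats are evenly spaced along x between the inner faces of the end posts with equal gaps (rounded down to the nearest mm) at the −x end and between each pair — any rounding remainder accumulates at the +x end.

The bed frame is against the stool's +x side, with their −y faces flush.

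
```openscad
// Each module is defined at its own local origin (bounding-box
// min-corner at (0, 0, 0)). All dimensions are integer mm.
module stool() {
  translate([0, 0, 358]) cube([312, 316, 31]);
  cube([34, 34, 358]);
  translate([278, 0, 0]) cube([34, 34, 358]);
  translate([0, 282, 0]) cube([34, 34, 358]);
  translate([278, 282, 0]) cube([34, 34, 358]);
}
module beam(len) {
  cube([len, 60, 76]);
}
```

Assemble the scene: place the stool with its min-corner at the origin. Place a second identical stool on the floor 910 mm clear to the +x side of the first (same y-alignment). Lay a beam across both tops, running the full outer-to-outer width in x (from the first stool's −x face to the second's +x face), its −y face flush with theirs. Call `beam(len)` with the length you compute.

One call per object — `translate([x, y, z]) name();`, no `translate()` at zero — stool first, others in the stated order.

stool();
translate([1222, 0, 0]) stool();
translate([0, 0, 389]) beam(1534);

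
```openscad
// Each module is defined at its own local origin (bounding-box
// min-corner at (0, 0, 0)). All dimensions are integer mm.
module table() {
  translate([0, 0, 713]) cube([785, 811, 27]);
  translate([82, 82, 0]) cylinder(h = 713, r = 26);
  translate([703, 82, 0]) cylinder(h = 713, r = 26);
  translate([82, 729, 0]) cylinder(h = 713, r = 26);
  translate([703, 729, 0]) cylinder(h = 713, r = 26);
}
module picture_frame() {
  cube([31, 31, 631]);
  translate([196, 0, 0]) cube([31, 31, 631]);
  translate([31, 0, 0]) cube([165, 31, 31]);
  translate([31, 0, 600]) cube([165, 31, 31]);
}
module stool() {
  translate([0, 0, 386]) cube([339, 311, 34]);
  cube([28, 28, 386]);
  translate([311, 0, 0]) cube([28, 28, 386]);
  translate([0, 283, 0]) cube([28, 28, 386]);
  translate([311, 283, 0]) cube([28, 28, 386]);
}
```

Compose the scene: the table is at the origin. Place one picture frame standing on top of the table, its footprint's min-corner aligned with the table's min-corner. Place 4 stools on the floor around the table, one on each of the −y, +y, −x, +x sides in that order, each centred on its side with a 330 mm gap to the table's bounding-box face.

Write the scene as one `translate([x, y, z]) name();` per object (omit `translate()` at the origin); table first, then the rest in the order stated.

table();
translate([0, 0, 740]) picture_frame();
translate([223, -641, 0]) stool();
translate([223, 1141, 0]) stool();
translate([-669, 250, 0]) stool();
translate([1115, 250, 0]) stool();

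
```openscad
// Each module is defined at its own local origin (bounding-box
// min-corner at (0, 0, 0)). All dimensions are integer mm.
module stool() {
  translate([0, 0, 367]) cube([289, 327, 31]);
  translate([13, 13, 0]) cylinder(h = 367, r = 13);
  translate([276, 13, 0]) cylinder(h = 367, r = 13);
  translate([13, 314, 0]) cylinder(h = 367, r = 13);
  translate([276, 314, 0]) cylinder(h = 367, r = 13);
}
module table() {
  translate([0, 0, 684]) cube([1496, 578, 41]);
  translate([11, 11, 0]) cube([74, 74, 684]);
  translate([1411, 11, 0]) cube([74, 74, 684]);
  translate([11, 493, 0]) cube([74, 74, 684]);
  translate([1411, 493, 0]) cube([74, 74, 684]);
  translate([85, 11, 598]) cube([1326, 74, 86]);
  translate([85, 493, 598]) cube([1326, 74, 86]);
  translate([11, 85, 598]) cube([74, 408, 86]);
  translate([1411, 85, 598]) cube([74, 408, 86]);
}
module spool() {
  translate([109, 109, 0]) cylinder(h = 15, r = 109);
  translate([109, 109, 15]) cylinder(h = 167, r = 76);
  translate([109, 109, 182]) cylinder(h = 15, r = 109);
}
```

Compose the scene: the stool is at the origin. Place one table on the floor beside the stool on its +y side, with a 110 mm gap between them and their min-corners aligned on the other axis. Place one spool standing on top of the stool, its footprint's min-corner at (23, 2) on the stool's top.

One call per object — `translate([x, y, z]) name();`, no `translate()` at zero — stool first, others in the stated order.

stool();
translate([0, 437, 0]) table();
translate([23, 2, 398]) spool();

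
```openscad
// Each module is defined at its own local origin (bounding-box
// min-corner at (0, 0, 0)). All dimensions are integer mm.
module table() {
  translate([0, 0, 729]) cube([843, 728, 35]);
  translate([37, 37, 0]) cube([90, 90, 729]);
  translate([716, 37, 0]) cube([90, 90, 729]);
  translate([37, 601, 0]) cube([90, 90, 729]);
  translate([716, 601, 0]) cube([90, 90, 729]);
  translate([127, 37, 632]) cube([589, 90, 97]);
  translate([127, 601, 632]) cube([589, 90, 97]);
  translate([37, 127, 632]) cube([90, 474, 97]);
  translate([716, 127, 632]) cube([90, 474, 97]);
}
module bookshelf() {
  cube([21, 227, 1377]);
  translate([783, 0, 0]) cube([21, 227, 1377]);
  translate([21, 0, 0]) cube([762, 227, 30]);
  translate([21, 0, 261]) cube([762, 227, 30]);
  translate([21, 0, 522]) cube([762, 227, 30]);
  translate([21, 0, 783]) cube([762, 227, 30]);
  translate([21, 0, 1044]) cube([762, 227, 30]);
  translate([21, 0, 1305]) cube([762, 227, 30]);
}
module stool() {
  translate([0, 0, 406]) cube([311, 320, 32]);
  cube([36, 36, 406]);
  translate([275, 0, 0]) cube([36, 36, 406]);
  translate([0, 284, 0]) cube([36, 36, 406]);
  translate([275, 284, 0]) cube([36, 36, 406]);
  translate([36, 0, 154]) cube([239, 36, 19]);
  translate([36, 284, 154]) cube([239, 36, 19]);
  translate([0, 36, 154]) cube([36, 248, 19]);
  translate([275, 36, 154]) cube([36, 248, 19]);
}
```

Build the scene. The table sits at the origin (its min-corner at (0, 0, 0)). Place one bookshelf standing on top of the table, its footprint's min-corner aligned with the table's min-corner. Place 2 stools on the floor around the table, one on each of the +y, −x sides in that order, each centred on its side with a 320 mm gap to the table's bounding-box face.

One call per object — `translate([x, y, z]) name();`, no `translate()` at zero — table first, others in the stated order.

table();
translate([0, 0, 764]) bookshelf();
translate([266, 1048, 0]) stool();
translate([-631, 204, 0]) stool();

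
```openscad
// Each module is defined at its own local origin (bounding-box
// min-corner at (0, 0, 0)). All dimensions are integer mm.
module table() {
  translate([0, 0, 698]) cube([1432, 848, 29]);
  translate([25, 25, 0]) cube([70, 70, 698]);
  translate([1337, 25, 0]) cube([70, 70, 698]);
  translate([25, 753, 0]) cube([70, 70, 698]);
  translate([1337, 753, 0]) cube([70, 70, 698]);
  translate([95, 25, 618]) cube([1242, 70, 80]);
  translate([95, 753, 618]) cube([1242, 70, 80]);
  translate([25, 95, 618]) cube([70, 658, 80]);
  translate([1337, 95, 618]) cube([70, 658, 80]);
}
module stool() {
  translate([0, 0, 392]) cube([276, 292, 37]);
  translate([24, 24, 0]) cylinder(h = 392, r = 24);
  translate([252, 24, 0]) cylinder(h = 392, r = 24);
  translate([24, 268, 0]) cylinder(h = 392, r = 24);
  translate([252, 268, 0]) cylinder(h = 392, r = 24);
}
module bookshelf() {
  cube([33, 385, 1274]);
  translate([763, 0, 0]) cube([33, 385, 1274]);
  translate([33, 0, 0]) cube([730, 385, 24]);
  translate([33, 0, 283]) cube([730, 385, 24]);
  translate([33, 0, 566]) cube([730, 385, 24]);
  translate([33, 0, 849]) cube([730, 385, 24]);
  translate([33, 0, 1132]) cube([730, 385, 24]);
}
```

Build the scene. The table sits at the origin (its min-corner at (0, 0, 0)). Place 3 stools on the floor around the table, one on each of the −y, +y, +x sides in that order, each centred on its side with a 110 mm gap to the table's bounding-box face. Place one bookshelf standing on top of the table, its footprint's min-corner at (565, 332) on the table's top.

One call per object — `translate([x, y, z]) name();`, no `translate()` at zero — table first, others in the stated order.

table();
translate([578, -402, 0]) stool();
translate([578, 958, 0]) stool();
translate([1542, 278, 0]) stool();
translate([565, 332, 727]) bookshelf();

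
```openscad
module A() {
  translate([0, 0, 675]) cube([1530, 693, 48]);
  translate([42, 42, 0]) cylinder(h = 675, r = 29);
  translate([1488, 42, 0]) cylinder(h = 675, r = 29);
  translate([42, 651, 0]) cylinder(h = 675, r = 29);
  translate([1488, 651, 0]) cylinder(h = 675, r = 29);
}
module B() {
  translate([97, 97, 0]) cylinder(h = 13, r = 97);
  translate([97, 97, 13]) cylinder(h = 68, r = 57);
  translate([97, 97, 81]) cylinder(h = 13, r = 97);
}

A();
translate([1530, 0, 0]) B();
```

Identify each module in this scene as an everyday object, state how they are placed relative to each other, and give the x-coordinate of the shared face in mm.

The table's +x face and the spool's −x face are both at x = 1530 mm.

A is a table. B is a spool. The spool is against the table's +x side, with their −y faces flush. The x-coordinate of the shared face is 1530 mm.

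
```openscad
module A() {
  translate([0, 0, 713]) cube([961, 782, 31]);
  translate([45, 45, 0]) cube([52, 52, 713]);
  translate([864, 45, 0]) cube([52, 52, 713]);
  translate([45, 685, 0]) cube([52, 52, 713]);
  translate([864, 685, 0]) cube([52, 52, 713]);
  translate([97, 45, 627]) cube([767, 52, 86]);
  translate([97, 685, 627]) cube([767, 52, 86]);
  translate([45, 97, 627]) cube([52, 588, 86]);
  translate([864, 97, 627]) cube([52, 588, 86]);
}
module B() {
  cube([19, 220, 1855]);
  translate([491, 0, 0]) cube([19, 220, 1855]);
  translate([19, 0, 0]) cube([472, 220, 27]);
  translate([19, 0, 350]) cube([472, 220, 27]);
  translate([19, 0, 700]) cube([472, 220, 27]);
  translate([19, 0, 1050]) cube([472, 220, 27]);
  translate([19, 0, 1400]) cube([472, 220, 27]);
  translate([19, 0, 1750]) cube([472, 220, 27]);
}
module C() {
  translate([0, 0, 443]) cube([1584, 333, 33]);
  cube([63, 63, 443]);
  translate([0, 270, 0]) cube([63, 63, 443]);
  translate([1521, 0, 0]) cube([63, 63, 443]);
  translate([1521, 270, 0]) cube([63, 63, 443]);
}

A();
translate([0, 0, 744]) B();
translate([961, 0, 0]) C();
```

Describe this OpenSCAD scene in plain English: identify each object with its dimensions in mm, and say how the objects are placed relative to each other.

A is a rectangular dining table. The top is 961×782×31 mm with its upper surface at z = 744 mm. It stands on four 52×52 mm square legs, each inset 45 mm from the nearest pair of top edges, running from the floor to the underside of the top. Four apron rails, 52 mm thick and 86 mm tall, run between adjacent legs with their top edges flush with the underside of the top and their outer faces flush with the legs' outer faces.

B is a bookshelf 510 mm wide overall, 220 mm deep and 1855 mm tall. The two sides are 19 mm thick vertical panels. 6 horizontal shelves of 27 mm thickness span between the inner faces of the sides; the lowest shelf sits on the floor and shelves are stacked with a clear vertical gap of 323 mm between each pair.

C is a bench: a 1584×333 mm seat slab, 33 mm thick, top at z = 476 mm, on four 63×63 mm square legs flush with the seat corners and standing on z = 0.

The bookshelf is on top of the table. The bench is against the table's +x side, with their −y faces flush.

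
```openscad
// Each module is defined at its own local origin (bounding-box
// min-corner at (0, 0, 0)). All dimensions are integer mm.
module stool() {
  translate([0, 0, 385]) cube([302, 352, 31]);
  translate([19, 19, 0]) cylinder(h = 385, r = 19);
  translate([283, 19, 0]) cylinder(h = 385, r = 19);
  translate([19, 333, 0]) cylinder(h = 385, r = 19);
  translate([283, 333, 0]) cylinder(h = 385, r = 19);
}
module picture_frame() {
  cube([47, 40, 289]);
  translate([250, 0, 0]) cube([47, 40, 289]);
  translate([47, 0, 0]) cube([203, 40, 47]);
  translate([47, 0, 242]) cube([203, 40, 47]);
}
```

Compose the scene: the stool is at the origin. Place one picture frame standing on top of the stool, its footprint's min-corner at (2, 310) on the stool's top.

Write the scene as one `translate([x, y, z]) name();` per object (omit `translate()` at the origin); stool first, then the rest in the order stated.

stool();
translate([2, 310, 416]) picture_frame();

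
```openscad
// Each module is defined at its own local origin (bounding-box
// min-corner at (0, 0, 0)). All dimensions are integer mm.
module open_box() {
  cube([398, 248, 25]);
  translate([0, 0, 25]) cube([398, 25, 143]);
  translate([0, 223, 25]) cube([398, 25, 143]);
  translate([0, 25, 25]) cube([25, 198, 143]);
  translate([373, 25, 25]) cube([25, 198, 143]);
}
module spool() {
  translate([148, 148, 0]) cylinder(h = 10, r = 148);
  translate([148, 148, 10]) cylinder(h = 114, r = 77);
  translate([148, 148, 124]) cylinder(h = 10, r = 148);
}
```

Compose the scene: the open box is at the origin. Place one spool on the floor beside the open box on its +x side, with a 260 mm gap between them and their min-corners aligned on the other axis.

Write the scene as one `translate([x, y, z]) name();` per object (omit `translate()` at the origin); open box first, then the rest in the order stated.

open_box();
translate([658, 0, 0]) spool();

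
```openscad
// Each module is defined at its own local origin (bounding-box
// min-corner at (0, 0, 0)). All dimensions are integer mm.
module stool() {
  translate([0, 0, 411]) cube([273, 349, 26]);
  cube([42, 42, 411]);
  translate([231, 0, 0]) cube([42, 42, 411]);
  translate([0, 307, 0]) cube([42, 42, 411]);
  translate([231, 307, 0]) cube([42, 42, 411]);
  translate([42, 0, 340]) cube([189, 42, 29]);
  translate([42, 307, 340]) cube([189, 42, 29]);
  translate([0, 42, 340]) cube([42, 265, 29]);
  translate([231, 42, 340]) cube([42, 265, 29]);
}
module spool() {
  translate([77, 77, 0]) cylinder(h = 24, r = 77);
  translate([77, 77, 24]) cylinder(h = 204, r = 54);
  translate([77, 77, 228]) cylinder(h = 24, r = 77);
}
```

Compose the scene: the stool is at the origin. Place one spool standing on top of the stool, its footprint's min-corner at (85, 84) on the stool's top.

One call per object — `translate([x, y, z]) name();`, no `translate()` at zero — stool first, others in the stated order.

stool();
translate([85, 84, 437]) spool();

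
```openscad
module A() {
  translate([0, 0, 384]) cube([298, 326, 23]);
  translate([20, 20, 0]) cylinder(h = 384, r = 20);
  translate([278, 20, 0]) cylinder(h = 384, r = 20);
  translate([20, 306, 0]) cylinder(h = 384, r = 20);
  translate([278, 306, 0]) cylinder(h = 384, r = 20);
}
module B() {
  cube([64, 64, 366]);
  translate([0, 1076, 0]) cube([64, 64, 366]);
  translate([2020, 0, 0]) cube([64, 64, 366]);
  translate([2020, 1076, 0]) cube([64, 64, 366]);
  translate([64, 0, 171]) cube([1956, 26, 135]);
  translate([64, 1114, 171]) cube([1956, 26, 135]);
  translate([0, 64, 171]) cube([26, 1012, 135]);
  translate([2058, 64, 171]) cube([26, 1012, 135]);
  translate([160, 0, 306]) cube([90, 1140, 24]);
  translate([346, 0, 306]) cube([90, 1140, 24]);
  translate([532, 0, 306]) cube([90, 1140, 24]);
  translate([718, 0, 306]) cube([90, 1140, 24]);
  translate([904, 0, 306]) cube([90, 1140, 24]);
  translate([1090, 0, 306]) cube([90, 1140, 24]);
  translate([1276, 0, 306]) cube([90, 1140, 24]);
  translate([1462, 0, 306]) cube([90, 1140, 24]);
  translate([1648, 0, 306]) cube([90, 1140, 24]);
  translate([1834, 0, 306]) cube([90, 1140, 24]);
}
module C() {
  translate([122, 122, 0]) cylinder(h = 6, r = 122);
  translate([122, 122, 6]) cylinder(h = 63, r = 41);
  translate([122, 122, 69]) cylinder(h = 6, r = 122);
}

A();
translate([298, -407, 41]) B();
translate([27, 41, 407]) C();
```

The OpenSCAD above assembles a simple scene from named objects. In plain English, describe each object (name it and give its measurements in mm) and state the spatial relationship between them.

A is a four-legged stool. The seat is 298×326 mm, 23 mm thick, top at z = 407 mm. It stands on four round legs, each 40 mm in diameter, from z = 0 to the seat underside, each leg's axis is inset half a diameter from the nearest pair of seat edges (so the leg's bounding box is flush with the corner).

B is a bed frame 2084 mm long (x) by 1140 mm wide (y). Four 64×64 mm corner posts, 366 mm tall, at the corners of the footprint. Four rails of 26 mm thickness and 135 mm height run between adjacent posts with their undersides at z = 171 mm, their outer faces flush with the outside of the frame (the two x-running rails run between the posts' inner faces; the two y-running rails run between the posts' inner faces). 10 slats, each 90 mm wide (x) and 24 mm thick, lie across the top of the two x-running rails, running the full 1140 mm width of the frame in y; the slats are evenly spaced along x between the inner faces of the end posts with equal gaps (rounded down to the nearest mm) at the −x end and between each pair — any rounding remainder accumulates at the +x end.

C is a spool: two coaxial disc flanges of radius 122 mm and thickness 6 mm, joined by a core cylinder of radius 41 mm and height 63 mm. The lower flange rests on z = 0 and the three cylinders share a vertical axis.

The bed frame is beside the stool with their tops flush at z = 407. The spool is on top of the stool, centred.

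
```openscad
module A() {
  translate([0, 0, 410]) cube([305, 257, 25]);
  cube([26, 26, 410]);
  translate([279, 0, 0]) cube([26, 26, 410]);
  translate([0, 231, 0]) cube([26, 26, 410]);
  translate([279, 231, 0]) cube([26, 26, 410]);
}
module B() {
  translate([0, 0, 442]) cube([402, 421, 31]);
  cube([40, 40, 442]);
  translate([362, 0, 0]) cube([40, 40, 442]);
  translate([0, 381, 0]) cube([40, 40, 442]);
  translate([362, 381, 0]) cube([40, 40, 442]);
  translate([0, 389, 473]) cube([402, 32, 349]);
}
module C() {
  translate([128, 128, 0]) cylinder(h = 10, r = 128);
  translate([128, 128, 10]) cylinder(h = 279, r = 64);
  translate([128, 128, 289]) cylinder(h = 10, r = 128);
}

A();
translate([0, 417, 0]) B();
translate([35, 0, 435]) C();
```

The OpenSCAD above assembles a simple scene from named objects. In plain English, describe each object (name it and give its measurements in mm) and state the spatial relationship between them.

A is a simple wooden stool: a rectangular seat 305 mm (x) by 257 mm (y), 25 mm thick, top face at z = 435 mm, on four square legs, each 26×26 mm in cross-section. The legs rest on z = 0, each flush with a corner of the seat.

B is a chair: 402×421 mm seat, 31 mm thick, top at z = 473 mm, on four 40 mm square corner legs flush with the seat edges. A 32 mm thick backrest slab spans the full seat width, extending 349 mm above the seat top, its back face flush with the seat's +y edge.

C is a spool: two coaxial disc flanges of radius 128 mm and thickness 10 mm, joined by a core cylinder of radius 64 mm and height 279 mm. The lower flange rests on z = 0 and the three cylinders share a vertical axis.

The chair is on the floor beside the stool on its +y side. The spool is on top of the stool.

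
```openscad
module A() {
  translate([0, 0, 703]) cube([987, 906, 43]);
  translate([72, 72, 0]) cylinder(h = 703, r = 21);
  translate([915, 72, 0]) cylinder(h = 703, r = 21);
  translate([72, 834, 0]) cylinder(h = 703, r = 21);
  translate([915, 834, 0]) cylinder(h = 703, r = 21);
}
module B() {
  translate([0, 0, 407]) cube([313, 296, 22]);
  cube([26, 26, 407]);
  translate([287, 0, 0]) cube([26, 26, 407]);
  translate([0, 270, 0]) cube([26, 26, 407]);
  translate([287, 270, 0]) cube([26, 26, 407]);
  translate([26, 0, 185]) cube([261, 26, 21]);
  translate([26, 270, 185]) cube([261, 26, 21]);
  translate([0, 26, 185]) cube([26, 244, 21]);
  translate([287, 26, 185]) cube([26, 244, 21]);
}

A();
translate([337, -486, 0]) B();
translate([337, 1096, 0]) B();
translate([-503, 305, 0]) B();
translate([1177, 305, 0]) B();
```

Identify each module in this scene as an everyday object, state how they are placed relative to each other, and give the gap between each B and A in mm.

Each stool's nearest face is 190 mm from the table's bounding box.

A is a table. B is a stool. Four stools sit around the table at the −y, +y, −x, +x sides. The gap between each stool and the table is 190 mm.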